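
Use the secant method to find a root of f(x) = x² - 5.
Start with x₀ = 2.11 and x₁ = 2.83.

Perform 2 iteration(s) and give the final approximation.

f(x) = x² - 5
x₀ = 2.11, x₁ = 2.83

Secant formula: x_{n+1} = x_n - f(x_n)(x_n - x_{n-1})/(f(x_n) - f(x_{n-1}))

Iteration 1:
  f(2.110000) = -0.547900
  f(2.830000) = 3.008900
  x_2 = 2.830000 - 3.008900×(2.830000 - 2.110000)/(3.008900 - (-0.547900))
       = 2.220911
Iteration 2:
  f(2.830000) = 3.008900
  f(2.220911) = -0.067555
  x_3 = 2.220911 - (-0.067555)×(2.220911 - 2.830000)/(-0.067555 - 3.008900)
       = 2.234286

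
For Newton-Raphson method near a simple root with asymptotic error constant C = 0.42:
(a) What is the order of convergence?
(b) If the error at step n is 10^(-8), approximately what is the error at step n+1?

(a) Newton-Raphson has quadratic (order 2) convergence near simple roots.
    This means |e_{n+1}| ≈ C|e_n|².

(b) With |e_n| = 10^(-8) and C = 0.42:
    |e_{n+1}| ≈ 0.42 × (10^(-8))² = 0.42 × 10^(-16)

(a) 2 (quadratic); (b) |e_{n+1}| ≈ 4.200e-17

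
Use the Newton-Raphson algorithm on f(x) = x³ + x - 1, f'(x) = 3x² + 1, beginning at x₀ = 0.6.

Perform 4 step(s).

f(x) = x³ + x - 1
f'(x) = 3x² + 1
x₀ = 0.6

Newton-Raphson formula: x_{n+1} = x_n - f(x_n)/f'(x_n)

Iteration 1:
  f(0.600000) = -0.184000
  f'(0.600000) = 2.080000
  x_1 = 0.600000 - (-0.184000)/2.080000 = 0.688462
Iteration 2:
  f(0.688462) = 0.014778
  f'(0.688462) = 2.421938
  x_2 = 0.688462 - 0.014778/2.421938 = 0.682360
Iteration 3:
  f(0.682360) = 0.000077
  f'(0.682360) = 2.396845
  x_3 = 0.682360 - 0.000077/2.396845 = 0.682328
Iteration 4:
  f(0.682328) = 0.000000
  f'(0.682328) = 2.396714
  x_4 = 0.682328 - 0.000000/2.396714 = 0.682328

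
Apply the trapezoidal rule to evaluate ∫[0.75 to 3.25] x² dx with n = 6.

f(x) = x²
a = 0.75, b = 3.25, n = 6
h = (b - a)/n = 0.416667

Trapezoidal rule: (h/2)[f(x₀) + 2f(x₁) + 2f(x₂) + ... + f(xₙ)]

x_0 = 0.7500, f(x_0) = 0.562500, coefficient = 1
x_1 = 1.1667, f(x_1) = 1.361111, coefficient = 2
x_2 = 1.5833, f(x_2) = 2.506944, coefficient = 2
x_3 = 2.0000, f(x_3) = 4.000000, coefficient = 2
x_4 = 2.4167, f(x_4) = 5.840278, coefficient = 2
x_5 = 2.8333, f(x_5) = 8.027778, coefficient = 2
x_6 = 3.2500, f(x_6) = 10.562500, coefficient = 1

I ≈ (0.416667/2) × 54.597222 = 11.374421
Exact value: 11.302083
Error: 0.072338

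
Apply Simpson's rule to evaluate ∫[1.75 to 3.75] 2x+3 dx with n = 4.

f(x) = 2x+3
a = 1.75, b = 3.75, n = 4
h = (b - a)/n = 0.500000

Simpson's rule: (h/3)[f(x₀) + 4f(x₁) + 2f(x₂) + ... + f(xₙ)]

x_0 = 1.7500, f(x_0) = 6.500000, coefficient = 1
x_1 = 2.2500, f(x_1) = 7.500000, coefficient = 4
x_2 = 2.7500, f(x_2) = 8.500000, coefficient = 2
x_3 = 3.2500, f(x_3) = 9.500000, coefficient = 4
x_4 = 3.7500, f(x_4) = 10.500000, coefficient = 1

I ≈ (0.500000/3) × 102.000000 = 17.000000
Exact value: 17.000000
Error: 0.000000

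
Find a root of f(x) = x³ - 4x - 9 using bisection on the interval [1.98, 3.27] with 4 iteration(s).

f(x) = x³ - 4x - 9
Initial interval: [1.98, 3.27]

Iteration 1:
  c_1 = (1.980000 + 3.270000)/2 = 2.625000
  f(c_1) = f(2.625000) = -1.412109
  f(a) × f(c) ≥ 0, new interval: [2.625000, 3.270000]
Iteration 2:
  c_2 = (2.625000 + 3.270000)/2 = 2.947500
  f(c_2) = f(2.947500) = 4.817162
  f(a) × f(c) < 0, new interval: [2.625000, 2.947500]
Iteration 3:
  c_3 = (2.625000 + 2.947500)/2 = 2.786250
  f(c_3) = f(2.786250) = 1.485186
  f(a) × f(c) < 0, new interval: [2.625000, 2.786250]
Iteration 4:
  c_4 = (2.625000 + 2.786250)/2 = 2.705625
  f(c_4) = f(2.705625) = -0.016225
  f(a) × f(c) ≥ 0, new interval: [2.705625, 2.786250]

After 4 iteration(s), the approximation is c_4 = 2.705625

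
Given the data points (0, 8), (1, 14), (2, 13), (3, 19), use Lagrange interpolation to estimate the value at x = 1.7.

Lagrange interpolation formula:
P(x) = Σ yᵢ × Lᵢ(x)
where Lᵢ(x) = Π_{j≠i} (x - xⱼ)/(xᵢ - xⱼ)

L_0(1.7) = (1.7 - 1)/(0 - 1) × (1.7 - 2)/(0 - 2) × (1.7 - 3)/(0 - 3) = -0.045500
L_1(1.7) = (1.7 - 0)/(1 - 0) × (1.7 - 2)/(1 - 2) × (1.7 - 3)/(1 - 3) = 0.331500
L_2(1.7) = (1.7 - 0)/(2 - 0) × (1.7 - 1)/(2 - 1) × (1.7 - 3)/(2 - 3) = 0.773500
L_3(1.7) = (1.7 - 0)/(3 - 0) × (1.7 - 1)/(3 - 1) × (1.7 - 2)/(3 - 2) = -0.059500

P(1.7) = 8×L_0(1.7) + 14×L_1(1.7) + 13×L_2(1.7) + 19×L_3(1.7)
P(1.7) = 13.202000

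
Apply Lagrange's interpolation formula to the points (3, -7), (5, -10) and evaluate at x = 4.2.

Lagrange interpolation formula:
P(x) = Σ yᵢ × Lᵢ(x)
where Lᵢ(x) = Π_{j≠i} (x - xⱼ)/(xᵢ - xⱼ)

L_0(4.2) = (4.2 - 5)/(3 - 5) = 0.400000
L_1(4.2) = (4.2 - 3)/(5 - 3) = 0.600000

P(4.2) = (-7)×L_0(4.2) + (-10)×L_1(4.2)
P(4.2) = -8.800000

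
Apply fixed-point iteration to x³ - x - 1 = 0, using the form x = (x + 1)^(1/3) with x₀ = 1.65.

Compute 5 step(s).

Equation: x³ - x - 1 = 0
Fixed-point form: x = (x + 1)^(1/3)
x₀ = 1.65

x_1 = g(1.650000) = 1.383828
x_2 = g(1.383828) = 1.335852
x_3 = g(1.335852) = 1.326829
x_4 = g(1.326829) = 1.325119
x_5 = g(1.325119) = 1.324794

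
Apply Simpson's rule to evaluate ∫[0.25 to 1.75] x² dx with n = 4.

f(x) = x²
a = 0.25, b = 1.75, n = 4
h = (b - a)/n = 0.375000

Simpson's rule: (h/3)[f(x₀) + 4f(x₁) + 2f(x₂) + ... + f(xₙ)]

x_0 = 0.2500, f(x_0) = 0.062500, coefficient = 1
x_1 = 0.6250, f(x_1) = 0.390625, coefficient = 4
x_2 = 1.0000, f(x_2) = 1.000000, coefficient = 2
x_3 = 1.3750, f(x_3) = 1.890625, coefficient = 4
x_4 = 1.7500, f(x_4) = 3.062500, coefficient = 1

I ≈ (0.375000/3) × 14.250000 = 1.781250
Exact value: 1.781250
Error: 0.000000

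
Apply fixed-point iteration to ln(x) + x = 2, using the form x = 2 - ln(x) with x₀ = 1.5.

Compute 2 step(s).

Equation: ln(x) + x = 2
Fixed-point form: x = 2 - ln(x)
x₀ = 1.5

x_1 = g(1.500000) = 1.594535
x_2 = g(1.594535) = 1.533418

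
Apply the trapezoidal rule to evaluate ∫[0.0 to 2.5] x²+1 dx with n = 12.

f(x) = x²+1
a = 0.0, b = 2.5, n = 12
h = (b - a)/n = 0.208333

Trapezoidal rule: (h/2)[f(x₀) + 2f(x₁) + 2f(x₂) + ... + f(xₙ)]

x_0 = 0.0000, f(x_0) = 1.000000, coefficient = 1
x_1 = 0.2083, f(x_1) = 1.043403, coefficient = 2
x_2 = 0.4167, f(x_2) = 1.173611, coefficient = 2
x_3 = 0.6250, f(x_3) = 1.390625, coefficient = 2
x_4 = 0.8333, f(x_4) = 1.694444, coefficient = 2
x_5 = 1.0417, f(x_5) = 2.085069, coefficient = 2
x_6 = 1.2500, f(x_6) = 2.562500, coefficient = 2
x_7 = 1.4583, f(x_7) = 3.126736, coefficient = 2
x_8 = 1.6667, f(x_8) = 3.777778, coefficient = 2
x_9 = 1.8750, f(x_9) = 4.515625, coefficient = 2
x_10 = 2.0833, f(x_10) = 5.340278, coefficient = 2
x_11 = 2.2917, f(x_11) = 6.251736, coefficient = 2
x_12 = 2.5000, f(x_12) = 7.250000, coefficient = 1

I ≈ (0.208333/2) × 74.173611 = 7.726418
Exact value: 7.708333
Error: 0.018084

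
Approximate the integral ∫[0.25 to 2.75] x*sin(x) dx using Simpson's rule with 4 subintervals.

f(x) = x*sin(x)
a = 0.25, b = 2.75, n = 4
h = (b - a)/n = 0.625000

Simpson's rule: (h/3)[f(x₀) + 4f(x₁) + 2f(x₂) + ... + f(xₙ)]

x_0 = 0.2500, f(x_0) = 0.061851, coefficient = 1
x_1 = 0.8750, f(x_1) = 0.671601, coefficient = 4
x_2 = 1.5000, f(x_2) = 1.496242, coefficient = 2
x_3 = 2.1250, f(x_3) = 1.806930, coefficient = 4
x_4 = 2.7500, f(x_4) = 1.049568, coefficient = 1

I ≈ (0.625000/3) × 14.018024 = 2.920422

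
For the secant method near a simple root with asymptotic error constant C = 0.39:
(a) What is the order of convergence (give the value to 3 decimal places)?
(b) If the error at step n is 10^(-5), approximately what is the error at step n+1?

(a) Secant method has superlinear convergence with order φ = (1+√5)/2 ≈ 1.618.
    This means |e_{n+1}| ≈ C|e_n|^1.618.

(b) With |e_n| = 10^(-5) and C = 0.39:
    |e_{n+1}| ≈ 0.39 × (10^(-5))^1.618 = 0.39 × 10^(-8.09)

(a) ≈ 1.618 (golden ratio); (b) |e_{n+1}| ≈ 3.169e-09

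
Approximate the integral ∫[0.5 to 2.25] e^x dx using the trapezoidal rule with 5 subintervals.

f(x) = e^x
a = 0.5, b = 2.25, n = 5
h = (b - a)/n = 0.350000

Trapezoidal rule: (h/2)[f(x₀) + 2f(x₁) + 2f(x₂) + ... + f(xₙ)]

x_0 = 0.5000, f(x_0) = 1.648721, coefficient = 1
x_1 = 0.8500, f(x_1) = 2.339647, coefficient = 2
x_2 = 1.2000, f(x_2) = 3.320117, coefficient = 2
x_3 = 1.5500, f(x_3) = 4.711470, coefficient = 2
x_4 = 1.9000, f(x_4) = 6.685894, coefficient = 2
x_5 = 2.2500, f(x_5) = 9.487736, coefficient = 1

I ≈ (0.350000/2) × 45.250714 = 7.918875
Exact value: 7.839015
Error: 0.079860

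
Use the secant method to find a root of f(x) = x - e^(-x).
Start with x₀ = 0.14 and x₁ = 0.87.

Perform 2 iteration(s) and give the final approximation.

f(x) = x - e^(-x)
x₀ = 0.14, x₁ = 0.87

Secant formula: x_{n+1} = x_n - f(x_n)(x_n - x_{n-1})/(f(x_n) - f(x_{n-1}))

Iteration 1:
  f(0.140000) = -0.729358
  f(0.870000) = 0.451048
  x_2 = 0.870000 - 0.451048×(0.870000 - 0.140000)/(0.451048 - (-0.729358))
       = 0.591058
Iteration 2:
  f(0.870000) = 0.451048
  f(0.591058) = 0.037316
  x_3 = 0.591058 - 0.037316×(0.591058 - 0.870000)/(0.037316 - 0.451048)
       = 0.565899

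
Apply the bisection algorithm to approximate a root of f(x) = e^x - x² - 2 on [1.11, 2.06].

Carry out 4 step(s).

f(x) = e^x - x² - 2
Initial interval: [1.11, 2.06]

Iteration 1:
  c_1 = (1.110000 + 2.060000)/2 = 1.585000
  f(c_1) = f(1.585000) = 0.367066
  f(a) × f(c) < 0, new interval: [1.110000, 1.585000]
Iteration 2:
  c_2 = (1.110000 + 1.585000)/2 = 1.347500
  f(c_2) = f(1.347500) = 0.032038
  f(a) × f(c) < 0, new interval: [1.110000, 1.347500]
Iteration 3:
  c_3 = (1.110000 + 1.347500)/2 = 1.228750
  f(c_3) = f(1.228750) = -0.092871
  f(a) × f(c) ≥ 0, new interval: [1.228750, 1.347500]
Iteration 4:
  c_4 = (1.228750 + 1.347500)/2 = 1.288125
  f(c_4) = f(1.288125) = -0.033285
  f(a) × f(c) ≥ 0, new interval: [1.288125, 1.347500]

After 4 iteration(s), the approximation is c_4 = 1.288125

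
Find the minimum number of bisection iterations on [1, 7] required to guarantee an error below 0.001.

We need (b-a)/2^n ≤ 0.001
(7 - 1)/2^n ≤ 0.001
6/2^n ≤ 0.001
2^n ≥ 6000
n ≥ log₂(6000) = 12.55
n ≥ 13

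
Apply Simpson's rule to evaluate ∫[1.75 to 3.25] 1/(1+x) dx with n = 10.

f(x) = 1/(1+x)
a = 1.75, b = 3.25, n = 10
h = (b - a)/n = 0.150000

Simpson's rule: (h/3)[f(x₀) + 4f(x₁) + 2f(x₂) + ... + f(xₙ)]

x_0 = 1.7500, f(x_0) = 0.363636, coefficient = 1
x_1 = 1.9000, f(x_1) = 0.344828, coefficient = 4
x_2 = 2.0500, f(x_2) = 0.327869, coefficient = 2
x_3 = 2.2000, f(x_3) = 0.312500, coefficient = 4
x_4 = 2.3500, f(x_4) = 0.298507, coefficient = 2
x_5 = 2.5000, f(x_5) = 0.285714, coefficient = 4
x_6 = 2.6500, f(x_6) = 0.273973, coefficient = 2
x_7 = 2.8000, f(x_7) = 0.263158, coefficient = 4
x_8 = 2.9500, f(x_8) = 0.253165, coefficient = 2
x_9 = 3.1000, f(x_9) = 0.243902, coefficient = 4
x_10 = 3.2500, f(x_10) = 0.235294, coefficient = 1

I ≈ (0.150000/3) × 8.706366 = 0.435318
Exact value: 0.435318
Error: 0.000000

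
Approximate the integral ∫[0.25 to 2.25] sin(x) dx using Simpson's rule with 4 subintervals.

f(x) = sin(x)
a = 0.25, b = 2.25, n = 4
h = (b - a)/n = 0.500000

Simpson's rule: (h/3)[f(x₀) + 4f(x₁) + 2f(x₂) + ... + f(xₙ)]

x_0 = 0.2500, f(x_0) = 0.247404, coefficient = 1
x_1 = 0.7500, f(x_1) = 0.681639, coefficient = 4
x_2 = 1.2500, f(x_2) = 0.948985, coefficient = 2
x_3 = 1.7500, f(x_3) = 0.983986, coefficient = 4
x_4 = 2.2500, f(x_4) = 0.778073, coefficient = 1

I ≈ (0.500000/3) × 9.585945 = 1.597658
Exact value: 1.597086
Error: 0.000571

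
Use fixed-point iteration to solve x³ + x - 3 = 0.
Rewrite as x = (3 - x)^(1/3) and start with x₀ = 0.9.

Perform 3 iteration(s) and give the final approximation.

Equation: x³ + x - 3 = 0
Fixed-point form: x = (3 - x)^(1/3)
x₀ = 0.9

x_1 = g(0.900000) = 1.280579
x_2 = g(1.280579) = 1.198011
x_3 = g(1.198011) = 1.216888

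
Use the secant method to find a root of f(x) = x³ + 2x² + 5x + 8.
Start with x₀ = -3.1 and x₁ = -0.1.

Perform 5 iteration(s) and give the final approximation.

f(x) = x³ + 2x² + 5x + 8
x₀ = -3.1, x₁ = -0.1

Secant formula: x_{n+1} = x_n - f(x_n)(x_n - x_{n-1})/(f(x_n) - f(x_{n-1}))

Iteration 1:
  f(-3.100000) = -18.071000
  f(-0.100000) = 7.519000
  x_2 = -0.100000 - 7.519000×(-0.100000 - (-3.100000))/(7.519000 - (-18.071000))
       = -0.981477
Iteration 2:
  f(-0.100000) = 7.519000
  f(-0.981477) = 4.073755
  x_3 = -0.981477 - 4.073755×(-0.981477 - (-0.100000))/(4.073755 - 7.519000)
       = -2.023760
Iteration 3:
  f(-0.981477) = 4.073755
  f(-2.023760) = -2.216116
  x_4 = -2.023760 - (-2.216116)×(-2.023760 - (-0.981477))/(-2.216116 - 4.073755)
       = -1.656532
Iteration 4:
  f(-2.023760) = -2.216116
  f(-1.656532) = 0.659851
  x_5 = -1.656532 - 0.659851×(-1.656532 - (-2.023760))/(0.659851 - (-2.216116))
       = -1.740787
Iteration 5:
  f(-1.656532) = 0.659851
  f(-1.740787) = 0.081566
  x_6 = -1.740787 - 0.081566×(-1.740787 - (-1.656532))/(0.081566 - 0.659851)
       = -1.752671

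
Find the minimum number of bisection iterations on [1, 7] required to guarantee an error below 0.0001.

We need (b-a)/2^n ≤ 0.0001
(7 - 1)/2^n ≤ 0.0001
6/2^n ≤ 0.0001
2^n ≥ 60000
n ≥ log₂(60000) = 15.87
n ≥ 16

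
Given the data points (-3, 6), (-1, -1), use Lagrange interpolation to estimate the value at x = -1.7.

Lagrange interpolation formula:
P(x) = Σ yᵢ × Lᵢ(x)
where Lᵢ(x) = Π_{j≠i} (x - xⱼ)/(xᵢ - xⱼ)

L_0(-1.7) = (-1.7 - (-1))/(-3 - (-1)) = 0.350000
L_1(-1.7) = (-1.7 - (-3))/(-1 - (-3)) = 0.650000

P(-1.7) = 6×L_0(-1.7) + (-1)×L_1(-1.7)
P(-1.7) = 1.450000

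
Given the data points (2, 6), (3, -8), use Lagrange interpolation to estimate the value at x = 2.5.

Lagrange interpolation formula:
P(x) = Σ yᵢ × Lᵢ(x)
where Lᵢ(x) = Π_{j≠i} (x - xⱼ)/(xᵢ - xⱼ)

L_0(2.5) = (2.5 - 3)/(2 - 3) = 0.500000
L_1(2.5) = (2.5 - 2)/(3 - 2) = 0.500000

P(2.5) = 6×L_0(2.5) + (-8)×L_1(2.5)
P(2.5) = -1.000000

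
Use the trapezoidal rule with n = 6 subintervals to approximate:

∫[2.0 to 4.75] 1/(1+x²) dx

f(x) = 1/(1+x²)
a = 2.0, b = 4.75, n = 6
h = (b - a)/n = 0.458333

Trapezoidal rule: (h/2)[f(x₀) + 2f(x₁) + 2f(x₂) + ... + f(xₙ)]

x_0 = 2.0000, f(x_0) = 0.200000, coefficient = 1
x_1 = 2.4583, f(x_1) = 0.141977, coefficient = 2
x_2 = 2.9167, f(x_2) = 0.105186, coefficient = 2
x_3 = 3.3750, f(x_3) = 0.080706, coefficient = 2
x_4 = 3.8333, f(x_4) = 0.063717, coefficient = 2
x_5 = 4.2917, f(x_5) = 0.051498, coefficient = 2
x_6 = 4.7500, f(x_6) = 0.042440, coefficient = 1

I ≈ (0.458333/2) × 1.128608 = 0.258639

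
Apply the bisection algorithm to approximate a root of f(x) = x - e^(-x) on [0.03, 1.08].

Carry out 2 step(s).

f(x) = x - e^(-x)
Initial interval: [0.03, 1.08]

Iteration 1:
  c_1 = (0.030000 + 1.080000)/2 = 0.555000
  f(c_1) = f(0.555000) = -0.019072
  f(a) × f(c) ≥ 0, new interval: [0.555000, 1.080000]
Iteration 2:
  c_2 = (0.555000 + 1.080000)/2 = 0.817500
  f(c_2) = f(0.817500) = 0.375966
  f(a) × f(c) < 0, new interval: [0.555000, 0.817500]

After 2 iteration(s), the approximation is c_2 = 0.817500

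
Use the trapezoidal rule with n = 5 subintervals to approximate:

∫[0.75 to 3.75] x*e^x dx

f(x) = x*e^x
a = 0.75, b = 3.75, n = 5
h = (b - a)/n = 0.600000

Trapezoidal rule: (h/2)[f(x₀) + 2f(x₁) + 2f(x₂) + ... + f(xₙ)]

x_0 = 0.7500, f(x_0) = 1.587750, coefficient = 1
x_1 = 1.3500, f(x_1) = 5.207524, coefficient = 2
x_2 = 1.9500, f(x_2) = 13.705941, coefficient = 2
x_3 = 2.5500, f(x_3) = 32.658115, coefficient = 2
x_4 = 3.1500, f(x_4) = 73.508603, coefficient = 2
x_5 = 3.7500, f(x_5) = 159.454058, coefficient = 1

I ≈ (0.600000/2) × 411.202174 = 123.360652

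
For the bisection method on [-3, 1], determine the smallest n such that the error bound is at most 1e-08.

We need (b-a)/2^n ≤ 1e-08
(1 - (-3))/2^n ≤ 1e-08
4/2^n ≤ 1e-08
2^n ≥ 400000000
n ≥ log₂(400000000) = 28.58
n ≥ 29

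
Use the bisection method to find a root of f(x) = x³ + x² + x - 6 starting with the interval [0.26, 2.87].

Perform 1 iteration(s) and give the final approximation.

f(x) = x³ + x² + x - 6
Initial interval: [0.26, 2.87]

Iteration 1:
  c_1 = (0.260000 + 2.870000)/2 = 1.565000
  f(c_1) = f(1.565000) = 1.847262
  f(a) × f(c) < 0, new interval: [0.260000, 1.565000]

After 1 iteration(s), the approximation is c_1 = 1.565000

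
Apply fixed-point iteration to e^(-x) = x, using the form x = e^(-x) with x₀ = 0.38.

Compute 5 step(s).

Equation: e^(-x) = x
Fixed-point form: x = e^(-x)
x₀ = 0.38

x_1 = g(0.380000) = 0.683861
x_2 = g(0.683861) = 0.504665
x_3 = g(0.504665) = 0.603708
x_4 = g(0.603708) = 0.546780
x_5 = g(0.546780) = 0.578810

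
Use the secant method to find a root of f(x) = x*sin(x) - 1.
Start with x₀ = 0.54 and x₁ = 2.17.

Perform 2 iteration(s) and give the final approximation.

f(x) = x*sin(x) - 1
x₀ = 0.54, x₁ = 2.17

Secant formula: x_{n+1} = x_n - f(x_n)(x_n - x_{n-1})/(f(x_n) - f(x_{n-1}))

Iteration 1:
  f(0.540000) = -0.722367
  f(2.170000) = 0.791953
  x_2 = 2.170000 - 0.791953×(2.170000 - 0.540000)/(0.791953 - (-0.722367))
       = 1.317549
Iteration 2:
  f(2.170000) = 0.791953
  f(1.317549) = 0.275524
  x_3 = 1.317549 - 0.275524×(1.317549 - 2.170000)/(0.275524 - 0.791953)
       = 0.862751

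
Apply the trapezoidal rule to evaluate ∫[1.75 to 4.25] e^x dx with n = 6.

f(x) = e^x
a = 1.75, b = 4.25, n = 6
h = (b - a)/n = 0.416667

Trapezoidal rule: (h/2)[f(x₀) + 2f(x₁) + 2f(x₂) + ... + f(xₙ)]

x_0 = 1.7500, f(x_0) = 5.754603, coefficient = 1
x_1 = 2.1667, f(x_1) = 8.729138, coefficient = 2
x_2 = 2.5833, f(x_2) = 13.241202, coefficient = 2
x_3 = 3.0000, f(x_3) = 20.085537, coefficient = 2
x_4 = 3.4167, f(x_4) = 30.467687, coefficient = 2
x_5 = 3.8333, f(x_5) = 46.216336, coefficient = 2
x_6 = 4.2500, f(x_6) = 70.105412, coefficient = 1

I ≈ (0.416667/2) × 313.339815 = 65.279128
Exact value: 64.350810
Error: 0.928319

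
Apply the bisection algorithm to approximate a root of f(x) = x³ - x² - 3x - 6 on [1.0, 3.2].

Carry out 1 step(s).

f(x) = x³ - x² - 3x - 6
Initial interval: [1.0, 3.2]

Iteration 1:
  c_1 = (1.000000 + 3.200000)/2 = 2.100000
  f(c_1) = f(2.100000) = -7.449000
  f(a) × f(c) ≥ 0, new interval: [2.100000, 3.200000]

After 1 iteration(s), the approximation is c_1 = 2.100000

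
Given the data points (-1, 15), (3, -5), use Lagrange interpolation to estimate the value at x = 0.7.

Lagrange interpolation formula:
P(x) = Σ yᵢ × Lᵢ(x)
where Lᵢ(x) = Π_{j≠i} (x - xⱼ)/(xᵢ - xⱼ)

L_0(0.7) = (0.7 - 3)/(-1 - 3) = 0.575000
L_1(0.7) = (0.7 - (-1))/(3 - (-1)) = 0.425000

P(0.7) = 15×L_0(0.7) + (-5)×L_1(0.7)
P(0.7) = 6.500000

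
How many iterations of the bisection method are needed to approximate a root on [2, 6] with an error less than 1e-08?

We need (b-a)/2^n ≤ 1e-08
(6 - 2)/2^n ≤ 1e-08
4/2^n ≤ 1e-08
2^n ≥ 400000000
n ≥ log₂(400000000) = 28.58
n ≥ 29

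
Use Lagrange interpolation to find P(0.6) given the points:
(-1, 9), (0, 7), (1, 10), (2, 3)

Lagrange interpolation formula:
P(x) = Σ yᵢ × Lᵢ(x)
where Lᵢ(x) = Π_{j≠i} (x - xⱼ)/(xᵢ - xⱼ)

L_0(0.6) = (0.6 - 0)/(-1 - 0) × (0.6 - 1)/(-1 - 1) × (0.6 - 2)/(-1 - 2) = -0.056000
L_1(0.6) = (0.6 - (-1))/(0 - (-1)) × (0.6 - 1)/(0 - 1) × (0.6 - 2)/(0 - 2) = 0.448000
L_2(0.6) = (0.6 - (-1))/(1 - (-1)) × (0.6 - 0)/(1 - 0) × (0.6 - 2)/(1 - 2) = 0.672000
L_3(0.6) = (0.6 - (-1))/(2 - (-1)) × (0.6 - 0)/(2 - 0) × (0.6 - 1)/(2 - 1) = -0.064000

P(0.6) = 9×L_0(0.6) + 7×L_1(0.6) + 10×L_2(0.6) + 3×L_3(0.6)
P(0.6) = 9.160000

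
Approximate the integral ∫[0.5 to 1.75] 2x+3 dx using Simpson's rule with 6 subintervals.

f(x) = 2x+3
a = 0.5, b = 1.75, n = 6
h = (b - a)/n = 0.208333

Simpson's rule: (h/3)[f(x₀) + 4f(x₁) + 2f(x₂) + ... + f(xₙ)]

x_0 = 0.5000, f(x_0) = 4.000000, coefficient = 1
x_1 = 0.7083, f(x_1) = 4.416667, coefficient = 4
x_2 = 0.9167, f(x_2) = 4.833333, coefficient = 2
x_3 = 1.1250, f(x_3) = 5.250000, coefficient = 4
x_4 = 1.3333, f(x_4) = 5.666667, coefficient = 2
x_5 = 1.5417, f(x_5) = 6.083333, coefficient = 4
x_6 = 1.7500, f(x_6) = 6.500000, coefficient = 1

I ≈ (0.208333/3) × 94.500000 = 6.562500
Exact value: 6.562500
Error: 0.000000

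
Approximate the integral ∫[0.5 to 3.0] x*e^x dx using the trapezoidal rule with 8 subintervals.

f(x) = x*e^x
a = 0.5, b = 3.0, n = 8
h = (b - a)/n = 0.312500

Trapezoidal rule: (h/2)[f(x₀) + 2f(x₁) + 2f(x₂) + ... + f(xₙ)]

x_0 = 0.5000, f(x_0) = 0.824361, coefficient = 1
x_1 = 0.8125, f(x_1) = 1.830997, coefficient = 2
x_2 = 1.1250, f(x_2) = 3.465244, coefficient = 2
x_3 = 1.4375, f(x_3) = 6.052101, coefficient = 2
x_4 = 1.7500, f(x_4) = 10.070555, coefficient = 2
x_5 = 2.0625, f(x_5) = 16.222819, coefficient = 2
x_6 = 2.3750, f(x_6) = 25.533656, coefficient = 2
x_7 = 2.6875, f(x_7) = 39.492524, coefficient = 2
x_8 = 3.0000, f(x_8) = 60.256611, coefficient = 1

I ≈ (0.312500/2) × 266.416764 = 41.627619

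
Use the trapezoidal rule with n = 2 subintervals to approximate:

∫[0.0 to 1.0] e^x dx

f(x) = e^x
a = 0.0, b = 1.0, n = 2
h = (b - a)/n = 0.500000

Trapezoidal rule: (h/2)[f(x₀) + 2f(x₁) + 2f(x₂) + ... + f(xₙ)]

x_0 = 0.0000, f(x_0) = 1.000000, coefficient = 1
x_1 = 0.5000, f(x_1) = 1.648721, coefficient = 2
x_2 = 1.0000, f(x_2) = 2.718282, coefficient = 1

I ≈ (0.500000/2) × 7.015724 = 1.753931
Exact value: 1.718282
Error: 0.035649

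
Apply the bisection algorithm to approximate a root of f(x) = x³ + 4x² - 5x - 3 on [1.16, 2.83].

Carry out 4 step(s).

f(x) = x³ + 4x² - 5x - 3
Initial interval: [1.16, 2.83]

Iteration 1:
  c_1 = (1.160000 + 2.830000)/2 = 1.995000
  f(c_1) = f(1.995000) = 10.885250
  f(a) × f(c) < 0, new interval: [1.160000, 1.995000]
Iteration 2:
  c_2 = (1.160000 + 1.995000)/2 = 1.577500
  f(c_2) = f(1.577500) = 2.992144
  f(a) × f(c) < 0, new interval: [1.160000, 1.577500]
Iteration 3:
  c_3 = (1.160000 + 1.577500)/2 = 1.368750
  f(c_3) = f(1.368750) = 0.214477
  f(a) × f(c) < 0, new interval: [1.160000, 1.368750]
Iteration 4:
  c_4 = (1.160000 + 1.368750)/2 = 1.264375
  f(c_4) = f(1.264375) = -0.906013
  f(a) × f(c) ≥ 0, new interval: [1.264375, 1.368750]

After 4 iteration(s), the approximation is c_4 = 1.264375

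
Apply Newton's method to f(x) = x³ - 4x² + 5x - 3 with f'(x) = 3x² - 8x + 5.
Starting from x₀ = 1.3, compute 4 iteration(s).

f(x) = x³ - 4x² + 5x - 3
f'(x) = 3x² - 8x + 5
x₀ = 1.3

Newton-Raphson formula: x_{n+1} = x_n - f(x_n)/f'(x_n)

Iteration 1:
  f(1.300000) = -1.063000
  f'(1.300000) = -0.330000
  x_1 = 1.300000 - (-1.063000)/(-0.330000) = -1.921212
Iteration 2:
  f(-1.921212) = -34.461586
  f'(-1.921212) = 31.442865
  x_2 = -1.921212 - (-34.461586)/31.442865 = -0.825206
Iteration 3:
  f(-0.825206) = -10.411820
  f'(-0.825206) = 13.644537
  x_3 = -0.825206 - (-10.411820)/13.644537 = -0.062129
Iteration 4:
  f(-0.062129) = -3.326327
  f'(-0.062129) = 5.508616
  x_4 = -0.062129 - (-3.326327)/5.508616 = 0.541711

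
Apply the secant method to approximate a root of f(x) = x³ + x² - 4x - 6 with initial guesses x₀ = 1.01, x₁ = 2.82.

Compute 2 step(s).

f(x) = x³ + x² - 4x - 6
x₀ = 1.01, x₁ = 2.82

Secant formula: x_{n+1} = x_n - f(x_n)(x_n - x_{n-1})/(f(x_n) - f(x_{n-1}))

Iteration 1:
  f(1.010000) = -7.989599
  f(2.820000) = 13.098168
  x_2 = 2.820000 - 13.098168×(2.820000 - 1.010000)/(13.098168 - (-7.989599))
       = 1.695761
Iteration 2:
  f(2.820000) = 13.098168
  f(1.695761) = -5.031097
  x_3 = 1.695761 - (-5.031097)×(1.695761 - 2.820000)/(-5.031097 - 13.098168)
       = 2.007752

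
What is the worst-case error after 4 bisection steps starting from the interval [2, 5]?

Bisection error bound: |error| ≤ (b-a)/2^n
|error| ≤ (5 - 2)/2^4 = 3/2^4
|error| ≤ 0.1875000000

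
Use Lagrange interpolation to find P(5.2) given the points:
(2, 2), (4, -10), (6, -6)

Lagrange interpolation formula:
P(x) = Σ yᵢ × Lᵢ(x)
where Lᵢ(x) = Π_{j≠i} (x - xⱼ)/(xᵢ - xⱼ)

L_0(5.2) = (5.2 - 4)/(2 - 4) × (5.2 - 6)/(2 - 6) = -0.120000
L_1(5.2) = (5.2 - 2)/(4 - 2) × (5.2 - 6)/(4 - 6) = 0.640000
L_2(5.2) = (5.2 - 2)/(6 - 2) × (5.2 - 4)/(6 - 4) = 0.480000

P(5.2) = 2×L_0(5.2) + (-10)×L_1(5.2) + (-6)×L_2(5.2)
P(5.2) = -9.520000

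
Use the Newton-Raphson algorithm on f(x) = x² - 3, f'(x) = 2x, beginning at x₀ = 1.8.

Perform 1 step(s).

f(x) = x² - 3
f'(x) = 2x
x₀ = 1.8

Newton-Raphson formula: x_{n+1} = x_n - f(x_n)/f'(x_n)

Iteration 1:
  f(1.800000) = 0.240000
  f'(1.800000) = 3.600000
  x_1 = 1.800000 - 0.240000/3.600000 = 1.733333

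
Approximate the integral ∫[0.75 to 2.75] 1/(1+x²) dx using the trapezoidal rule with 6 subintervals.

f(x) = 1/(1+x²)
a = 0.75, b = 2.75, n = 6
h = (b - a)/n = 0.333333

Trapezoidal rule: (h/2)[f(x₀) + 2f(x₁) + 2f(x₂) + ... + f(xₙ)]

x_0 = 0.7500, f(x_0) = 0.640000, coefficient = 1
x_1 = 1.0833, f(x_1) = 0.460064, coefficient = 2
x_2 = 1.4167, f(x_2) = 0.332564, coefficient = 2
x_3 = 1.7500, f(x_3) = 0.246154, coefficient = 2
x_4 = 2.0833, f(x_4) = 0.187256, coefficient = 2
x_5 = 2.4167, f(x_5) = 0.146193, coefficient = 2
x_6 = 2.7500, f(x_6) = 0.116788, coefficient = 1

I ≈ (0.333333/2) × 3.501249 = 0.583541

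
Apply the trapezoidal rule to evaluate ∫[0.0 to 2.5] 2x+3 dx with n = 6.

f(x) = 2x+3
a = 0.0, b = 2.5, n = 6
h = (b - a)/n = 0.416667

Trapezoidal rule: (h/2)[f(x₀) + 2f(x₁) + 2f(x₂) + ... + f(xₙ)]

x_0 = 0.0000, f(x_0) = 3.000000, coefficient = 1
x_1 = 0.4167, f(x_1) = 3.833333, coefficient = 2
x_2 = 0.8333, f(x_2) = 4.666667, coefficient = 2
x_3 = 1.2500, f(x_3) = 5.500000, coefficient = 2
x_4 = 1.6667, f(x_4) = 6.333333, coefficient = 2
x_5 = 2.0833, f(x_5) = 7.166667, coefficient = 2
x_6 = 2.5000, f(x_6) = 8.000000, coefficient = 1

I ≈ (0.416667/2) × 66.000000 = 13.750000
Exact value: 13.750000
Error: 0.000000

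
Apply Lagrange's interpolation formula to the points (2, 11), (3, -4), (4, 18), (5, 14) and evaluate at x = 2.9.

Lagrange interpolation formula:
P(x) = Σ yᵢ × Lᵢ(x)
where Lᵢ(x) = Π_{j≠i} (x - xⱼ)/(xᵢ - xⱼ)

L_0(2.9) = (2.9 - 3)/(2 - 3) × (2.9 - 4)/(2 - 4) × (2.9 - 5)/(2 - 5) = 0.038500
L_1(2.9) = (2.9 - 2)/(3 - 2) × (2.9 - 4)/(3 - 4) × (2.9 - 5)/(3 - 5) = 1.039500
L_2(2.9) = (2.9 - 2)/(4 - 2) × (2.9 - 3)/(4 - 3) × (2.9 - 5)/(4 - 5) = -0.094500
L_3(2.9) = (2.9 - 2)/(5 - 2) × (2.9 - 3)/(5 - 3) × (2.9 - 4)/(5 - 4) = 0.016500

P(2.9) = 11×L_0(2.9) + (-4)×L_1(2.9) + 18×L_2(2.9) + 14×L_3(2.9)
P(2.9) = -5.204500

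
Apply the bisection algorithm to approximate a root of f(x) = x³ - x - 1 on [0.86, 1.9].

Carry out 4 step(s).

f(x) = x³ - x - 1
Initial interval: [0.86, 1.9]

Iteration 1:
  c_1 = (0.860000 + 1.900000)/2 = 1.380000
  f(c_1) = f(1.380000) = 0.248072
  f(a) × f(c) < 0, new interval: [0.860000, 1.380000]
Iteration 2:
  c_2 = (0.860000 + 1.380000)/2 = 1.120000
  f(c_2) = f(1.120000) = -0.715072
  f(a) × f(c) ≥ 0, new interval: [1.120000, 1.380000]
Iteration 3:
  c_3 = (1.120000 + 1.380000)/2 = 1.250000
  f(c_3) = f(1.250000) = -0.296875
  f(a) × f(c) ≥ 0, new interval: [1.250000, 1.380000]
Iteration 4:
  c_4 = (1.250000 + 1.380000)/2 = 1.315000
  f(c_4) = f(1.315000) = -0.041069
  f(a) × f(c) ≥ 0, new interval: [1.315000, 1.380000]

After 4 iteration(s), the approximation is c_4 = 1.315000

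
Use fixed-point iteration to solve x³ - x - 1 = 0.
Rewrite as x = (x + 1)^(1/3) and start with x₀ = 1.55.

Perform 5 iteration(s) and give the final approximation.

Equation: x³ - x - 1 = 0
Fixed-point form: x = (x + 1)^(1/3)
x₀ = 1.55

x_1 = g(1.550000) = 1.366197
x_2 = g(1.366197) = 1.332550
x_3 = g(1.332550) = 1.326204
x_4 = g(1.326204) = 1.325000
x_5 = g(1.325000) = 1.324772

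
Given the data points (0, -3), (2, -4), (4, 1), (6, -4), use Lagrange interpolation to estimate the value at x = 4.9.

Lagrange interpolation formula:
P(x) = Σ yᵢ × Lᵢ(x)
where Lᵢ(x) = Π_{j≠i} (x - xⱼ)/(xᵢ - xⱼ)

L_0(4.9) = (4.9 - 2)/(0 - 2) × (4.9 - 4)/(0 - 4) × (4.9 - 6)/(0 - 6) = 0.059813
L_1(4.9) = (4.9 - 0)/(2 - 0) × (4.9 - 4)/(2 - 4) × (4.9 - 6)/(2 - 6) = -0.303188
L_2(4.9) = (4.9 - 0)/(4 - 0) × (4.9 - 2)/(4 - 2) × (4.9 - 6)/(4 - 6) = 0.976937
L_3(4.9) = (4.9 - 0)/(6 - 0) × (4.9 - 2)/(6 - 2) × (4.9 - 4)/(6 - 4) = 0.266438

P(4.9) = (-3)×L_0(4.9) + (-4)×L_1(4.9) + 1×L_2(4.9) + (-4)×L_3(4.9)
P(4.9) = 0.944500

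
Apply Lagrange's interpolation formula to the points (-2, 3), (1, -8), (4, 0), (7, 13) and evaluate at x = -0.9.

Lagrange interpolation formula:
P(x) = Σ yᵢ × Lᵢ(x)
where Lᵢ(x) = Π_{j≠i} (x - xⱼ)/(xᵢ - xⱼ)

L_0(-0.9) = (-0.9 - 1)/(-2 - 1) × (-0.9 - 4)/(-2 - 4) × (-0.9 - 7)/(-2 - 7) = 0.454006
L_1(-0.9) = (-0.9 - (-2))/(1 - (-2)) × (-0.9 - 4)/(1 - 4) × (-0.9 - 7)/(1 - 7) = 0.788537
L_2(-0.9) = (-0.9 - (-2))/(4 - (-2)) × (-0.9 - 1)/(4 - 1) × (-0.9 - 7)/(4 - 7) = -0.305759
L_3(-0.9) = (-0.9 - (-2))/(7 - (-2)) × (-0.9 - 1)/(7 - 1) × (-0.9 - 4)/(7 - 4) = 0.063216

P(-0.9) = 3×L_0(-0.9) + (-8)×L_1(-0.9) + 0×L_2(-0.9) + 13×L_3(-0.9)
P(-0.9) = -4.124469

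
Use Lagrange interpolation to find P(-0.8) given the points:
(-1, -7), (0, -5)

Lagrange interpolation formula:
P(x) = Σ yᵢ × Lᵢ(x)
where Lᵢ(x) = Π_{j≠i} (x - xⱼ)/(xᵢ - xⱼ)

L_0(-0.8) = (-0.8 - 0)/(-1 - 0) = 0.800000
L_1(-0.8) = (-0.8 - (-1))/(0 - (-1)) = 0.200000

P(-0.8) = (-7)×L_0(-0.8) + (-5)×L_1(-0.8)
P(-0.8) = -6.600000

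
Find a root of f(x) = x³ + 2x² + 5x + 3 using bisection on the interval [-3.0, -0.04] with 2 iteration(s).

f(x) = x³ + 2x² + 5x + 3
Initial interval: [-3.0, -0.04]

Iteration 1:
  c_1 = (-3.000000 + (-0.040000))/2 = -1.520000
  f(c_1) = f(-1.520000) = -3.491008
  f(a) × f(c) ≥ 0, new interval: [-1.520000, -0.040000]
Iteration 2:
  c_2 = (-1.520000 + (-0.040000))/2 = -0.780000
  f(c_2) = f(-0.780000) = -0.157752
  f(a) × f(c) ≥ 0, new interval: [-0.780000, -0.040000]

After 2 iteration(s), the approximation is c_2 = -0.780000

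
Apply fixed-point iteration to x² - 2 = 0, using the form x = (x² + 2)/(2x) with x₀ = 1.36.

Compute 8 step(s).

Equation: x² - 2 = 0
Fixed-point form: x = (x² + 2)/(2x)
x₀ = 1.36

x_1 = g(1.360000) = 1.415294
x_2 = g(1.415294) = 1.414214
x_3 = g(1.414214) = 1.414214
x_4 = g(1.414214) = 1.414214
x_5 = g(1.414214) = 1.414214
x_6 = g(1.414214) = 1.414214
x_7 = g(1.414214) = 1.414214
x_8 = g(1.414214) = 1.414214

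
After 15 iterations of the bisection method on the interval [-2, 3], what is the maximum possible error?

Bisection error bound: |error| ≤ (b-a)/2^n
|error| ≤ (3 - (-2))/2^15 = 5/2^15
|error| ≤ 0.0001525879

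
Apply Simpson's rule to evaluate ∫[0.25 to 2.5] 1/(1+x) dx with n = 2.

f(x) = 1/(1+x)
a = 0.25, b = 2.5, n = 2
h = (b - a)/n = 1.125000

Simpson's rule: (h/3)[f(x₀) + 4f(x₁) + 2f(x₂) + ... + f(xₙ)]

x_0 = 0.2500, f(x_0) = 0.800000, coefficient = 1
x_1 = 1.3750, f(x_1) = 0.421053, coefficient = 4
x_2 = 2.5000, f(x_2) = 0.285714, coefficient = 1

I ≈ (1.125000/3) × 2.769925 = 1.038722
Exact value: 1.029619
Error: 0.009102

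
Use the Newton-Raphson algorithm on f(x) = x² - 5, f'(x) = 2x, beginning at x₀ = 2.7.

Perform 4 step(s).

f(x) = x² - 5
f'(x) = 2x
x₀ = 2.7

Newton-Raphson formula: x_{n+1} = x_n - f(x_n)/f'(x_n)

Iteration 1:
  f(2.700000) = 2.290000
  f'(2.700000) = 5.400000
  x_1 = 2.700000 - 2.290000/5.400000 = 2.275926
Iteration 2:
  f(2.275926) = 0.179839
  f'(2.275926) = 4.551852
  x_2 = 2.275926 - 0.179839/4.551852 = 2.236417
Iteration 3:
  f(2.236417) = 0.001561
  f'(2.236417) = 4.472834
  x_3 = 2.236417 - 0.001561/4.472834 = 2.236068
Iteration 4:
  f(2.236068) = 0.000000
  f'(2.236068) = 4.472136
  x_4 = 2.236068 - 0.000000/4.472136 = 2.236068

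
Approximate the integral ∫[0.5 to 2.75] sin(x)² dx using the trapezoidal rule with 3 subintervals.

f(x) = sin(x)²
a = 0.5, b = 2.75, n = 3
h = (b - a)/n = 0.750000

Trapezoidal rule: (h/2)[f(x₀) + 2f(x₁) + 2f(x₂) + ... + f(xₙ)]

x_0 = 0.5000, f(x_0) = 0.229849, coefficient = 1
x_1 = 1.2500, f(x_1) = 0.900572, coefficient = 2
x_2 = 2.0000, f(x_2) = 0.826822, coefficient = 2
x_3 = 2.7500, f(x_3) = 0.145665, coefficient = 1

I ≈ (0.750000/2) × 3.830301 = 1.436363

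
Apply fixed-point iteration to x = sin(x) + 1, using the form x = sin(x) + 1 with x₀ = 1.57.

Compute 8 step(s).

Equation: x = sin(x) + 1
Fixed-point form: x = sin(x) + 1
x₀ = 1.57

x_1 = g(1.570000) = 2.000000
x_2 = g(2.000000) = 1.909298
x_3 = g(1.909298) = 1.943253
x_4 = g(1.943253) = 1.931436
x_5 = g(1.931436) = 1.935671
x_6 = g(1.935671) = 1.934168
x_7 = g(1.934168) = 1.934704
x_8 = g(1.934704) = 1.934513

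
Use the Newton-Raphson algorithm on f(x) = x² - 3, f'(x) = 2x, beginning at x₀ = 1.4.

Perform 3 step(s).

f(x) = x² - 3
f'(x) = 2x
x₀ = 1.4

Newton-Raphson formula: x_{n+1} = x_n - f(x_n)/f'(x_n)

Iteration 1:
  f(1.400000) = -1.040000
  f'(1.400000) = 2.800000
  x_1 = 1.400000 - (-1.040000)/2.800000 = 1.771429
Iteration 2:
  f(1.771429) = 0.137959
  f'(1.771429) = 3.542857
  x_2 = 1.771429 - 0.137959/3.542857 = 1.732488
Iteration 3:
  f(1.732488) = 0.001516
  f'(1.732488) = 3.464977
  x_3 = 1.732488 - 0.001516/3.464977 = 1.732051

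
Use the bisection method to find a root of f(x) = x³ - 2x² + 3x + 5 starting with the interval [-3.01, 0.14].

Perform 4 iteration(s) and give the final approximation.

f(x) = x³ - 2x² + 3x + 5
Initial interval: [-3.01, 0.14]

Iteration 1:
  c_1 = (-3.010000 + 0.140000)/2 = -1.435000
  f(c_1) = f(-1.435000) = -6.378438
  f(a) × f(c) ≥ 0, new interval: [-1.435000, 0.140000]
Iteration 2:
  c_2 = (-1.435000 + 0.140000)/2 = -0.647500
  f(c_2) = f(-0.647500) = 1.947519
  f(a) × f(c) < 0, new interval: [-1.435000, -0.647500]
Iteration 3:
  c_3 = (-1.435000 + (-0.647500))/2 = -1.041250
  f(c_3) = f(-1.041250) = -1.421078
  f(a) × f(c) ≥ 0, new interval: [-1.041250, -0.647500]
Iteration 4:
  c_4 = (-1.041250 + (-0.647500))/2 = -0.844375
  f(c_4) = f(-0.844375) = 0.438923
  f(a) × f(c) < 0, new interval: [-1.041250, -0.844375]

After 4 iteration(s), the approximation is c_4 = -0.844375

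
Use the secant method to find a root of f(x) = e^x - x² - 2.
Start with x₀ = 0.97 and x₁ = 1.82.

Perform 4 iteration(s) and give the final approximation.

f(x) = e^x - x² - 2
x₀ = 0.97, x₁ = 1.82

Secant formula: x_{n+1} = x_n - f(x_n)(x_n - x_{n-1})/(f(x_n) - f(x_{n-1}))

Iteration 1:
  f(0.970000) = -0.302956
  f(1.820000) = 0.859458
  x_2 = 1.820000 - 0.859458×(1.820000 - 0.970000)/(0.859458 - (-0.302956))
       = 1.191532
Iteration 2:
  f(1.820000) = 0.859458
  f(1.191532) = -0.127627
  x_3 = 1.191532 - (-0.127627)×(1.191532 - 1.820000)/(-0.127627 - 0.859458)
       = 1.272791
Iteration 3:
  f(1.191532) = -0.127627
  f(1.272791) = -0.049192
  x_4 = 1.272791 - (-0.049192)×(1.272791 - 1.191532)/(-0.049192 - (-0.127627))
       = 1.323754
Iteration 4:
  f(1.272791) = -0.049192
  f(1.323754) = 0.005176
  x_5 = 1.323754 - 0.005176×(1.323754 - 1.272791)/(0.005176 - (-0.049192))
       = 1.318902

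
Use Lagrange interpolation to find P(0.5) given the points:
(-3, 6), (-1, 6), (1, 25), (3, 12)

Lagrange interpolation formula:
P(x) = Σ yᵢ × Lᵢ(x)
where Lᵢ(x) = Π_{j≠i} (x - xⱼ)/(xᵢ - xⱼ)

L_0(0.5) = (0.5 - (-1))/(-3 - (-1)) × (0.5 - 1)/(-3 - 1) × (0.5 - 3)/(-3 - 3) = -0.039062
L_1(0.5) = (0.5 - (-3))/(-1 - (-3)) × (0.5 - 1)/(-1 - 1) × (0.5 - 3)/(-1 - 3) = 0.273438
L_2(0.5) = (0.5 - (-3))/(1 - (-3)) × (0.5 - (-1))/(1 - (-1)) × (0.5 - 3)/(1 - 3) = 0.820312
L_3(0.5) = (0.5 - (-3))/(3 - (-3)) × (0.5 - (-1))/(3 - (-1)) × (0.5 - 1)/(3 - 1) = -0.054688

P(0.5) = 6×L_0(0.5) + 6×L_1(0.5) + 25×L_2(0.5) + 12×L_3(0.5)
P(0.5) = 21.257812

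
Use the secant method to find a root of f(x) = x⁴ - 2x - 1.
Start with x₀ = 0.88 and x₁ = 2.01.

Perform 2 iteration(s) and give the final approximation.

f(x) = x⁴ - 2x - 1
x₀ = 0.88, x₁ = 2.01

Secant formula: x_{n+1} = x_n - f(x_n)(x_n - x_{n-1})/(f(x_n) - f(x_{n-1}))

Iteration 1:
  f(0.880000) = -2.160305
  f(2.010000) = 11.302408
  x_2 = 2.010000 - 11.302408×(2.010000 - 0.880000)/(11.302408 - (-2.160305))
       = 1.061326
Iteration 2:
  f(2.010000) = 11.302408
  f(1.061326) = -1.853845
  x_3 = 1.061326 - (-1.853845)×(1.061326 - 2.010000)/(-1.853845 - 11.302408)
       = 1.195004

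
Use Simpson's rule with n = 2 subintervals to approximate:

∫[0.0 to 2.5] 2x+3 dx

f(x) = 2x+3
a = 0.0, b = 2.5, n = 2
h = (b - a)/n = 1.250000

Simpson's rule: (h/3)[f(x₀) + 4f(x₁) + 2f(x₂) + ... + f(xₙ)]

x_0 = 0.0000, f(x_0) = 3.000000, coefficient = 1
x_1 = 1.2500, f(x_1) = 5.500000, coefficient = 4
x_2 = 2.5000, f(x_2) = 8.000000, coefficient = 1

I ≈ (1.250000/3) × 33.000000 = 13.750000
Exact value: 13.750000
Error: 0.000000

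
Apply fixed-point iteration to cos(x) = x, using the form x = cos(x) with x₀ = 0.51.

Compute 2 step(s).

Equation: cos(x) = x
Fixed-point form: x = cos(x)
x₀ = 0.51

x_1 = g(0.510000) = 0.872745
x_2 = g(0.872745) = 0.642726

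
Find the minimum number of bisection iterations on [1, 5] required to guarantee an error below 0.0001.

We need (b-a)/2^n ≤ 0.0001
(5 - 1)/2^n ≤ 0.0001
4/2^n ≤ 0.0001
2^n ≥ 40000
n ≥ log₂(40000) = 15.29
n ≥ 16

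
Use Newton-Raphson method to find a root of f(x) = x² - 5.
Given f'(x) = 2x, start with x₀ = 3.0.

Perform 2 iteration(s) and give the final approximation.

f(x) = x² - 5
f'(x) = 2x
x₀ = 3.0

Newton-Raphson formula: x_{n+1} = x_n - f(x_n)/f'(x_n)

Iteration 1:
  f(3.000000) = 4.000000
  f'(3.000000) = 6.000000
  x_1 = 3.000000 - 4.000000/6.000000 = 2.333333
Iteration 2:
  f(2.333333) = 0.444444
  f'(2.333333) = 4.666667
  x_2 = 2.333333 - 0.444444/4.666667 = 2.238095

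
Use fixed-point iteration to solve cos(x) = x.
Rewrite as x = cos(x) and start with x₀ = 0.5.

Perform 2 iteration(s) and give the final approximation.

Equation: cos(x) = x
Fixed-point form: x = cos(x)
x₀ = 0.5

x_1 = g(0.500000) = 0.877583
x_2 = g(0.877583) = 0.639012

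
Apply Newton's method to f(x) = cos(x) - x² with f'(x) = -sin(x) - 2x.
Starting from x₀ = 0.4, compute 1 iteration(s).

f(x) = cos(x) - x²
f'(x) = -sin(x) - 2x
x₀ = 0.4

Newton-Raphson formula: x_{n+1} = x_n - f(x_n)/f'(x_n)

Iteration 1:
  f(0.400000) = 0.761061
  f'(0.400000) = -1.189418
  x_1 = 0.400000 - 0.761061/(-1.189418) = 1.039860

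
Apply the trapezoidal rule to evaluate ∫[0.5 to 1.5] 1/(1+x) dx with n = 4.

f(x) = 1/(1+x)
a = 0.5, b = 1.5, n = 4
h = (b - a)/n = 0.250000

Trapezoidal rule: (h/2)[f(x₀) + 2f(x₁) + 2f(x₂) + ... + f(xₙ)]

x_0 = 0.5000, f(x_0) = 0.666667, coefficient = 1
x_1 = 0.7500, f(x_1) = 0.571429, coefficient = 2
x_2 = 1.0000, f(x_2) = 0.500000, coefficient = 2
x_3 = 1.2500, f(x_3) = 0.444444, coefficient = 2
x_4 = 1.5000, f(x_4) = 0.400000, coefficient = 1

I ≈ (0.250000/2) × 4.098413 = 0.512302
Exact value: 0.510826
Error: 0.001476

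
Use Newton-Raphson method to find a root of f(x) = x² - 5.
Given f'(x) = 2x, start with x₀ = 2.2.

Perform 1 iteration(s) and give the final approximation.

f(x) = x² - 5
f'(x) = 2x
x₀ = 2.2

Newton-Raphson formula: x_{n+1} = x_n - f(x_n)/f'(x_n)

Iteration 1:
  f(2.200000) = -0.160000
  f'(2.200000) = 4.400000
  x_1 = 2.200000 - (-0.160000)/4.400000 = 2.236364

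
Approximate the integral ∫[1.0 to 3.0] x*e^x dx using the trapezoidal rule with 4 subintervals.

f(x) = x*e^x
a = 1.0, b = 3.0, n = 4
h = (b - a)/n = 0.500000

Trapezoidal rule: (h/2)[f(x₀) + 2f(x₁) + 2f(x₂) + ... + f(xₙ)]

x_0 = 1.0000, f(x_0) = 2.718282, coefficient = 1
x_1 = 1.5000, f(x_1) = 6.722534, coefficient = 2
x_2 = 2.0000, f(x_2) = 14.778112, coefficient = 2
x_3 = 2.5000, f(x_3) = 30.456235, coefficient = 2
x_4 = 3.0000, f(x_4) = 60.256611, coefficient = 1

I ≈ (0.500000/2) × 166.888654 = 41.722164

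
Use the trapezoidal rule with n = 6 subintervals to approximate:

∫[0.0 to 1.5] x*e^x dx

f(x) = x*e^x
a = 0.0, b = 1.5, n = 6
h = (b - a)/n = 0.250000

Trapezoidal rule: (h/2)[f(x₀) + 2f(x₁) + 2f(x₂) + ... + f(xₙ)]

x_0 = 0.0000, f(x_0) = 0.000000, coefficient = 1
x_1 = 0.2500, f(x_1) = 0.321006, coefficient = 2
x_2 = 0.5000, f(x_2) = 0.824361, coefficient = 2
x_3 = 0.7500, f(x_3) = 1.587750, coefficient = 2
x_4 = 1.0000, f(x_4) = 2.718282, coefficient = 2
x_5 = 1.2500, f(x_5) = 4.362929, coefficient = 2
x_6 = 1.5000, f(x_6) = 6.722534, coefficient = 1

I ≈ (0.250000/2) × 26.351189 = 3.293899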